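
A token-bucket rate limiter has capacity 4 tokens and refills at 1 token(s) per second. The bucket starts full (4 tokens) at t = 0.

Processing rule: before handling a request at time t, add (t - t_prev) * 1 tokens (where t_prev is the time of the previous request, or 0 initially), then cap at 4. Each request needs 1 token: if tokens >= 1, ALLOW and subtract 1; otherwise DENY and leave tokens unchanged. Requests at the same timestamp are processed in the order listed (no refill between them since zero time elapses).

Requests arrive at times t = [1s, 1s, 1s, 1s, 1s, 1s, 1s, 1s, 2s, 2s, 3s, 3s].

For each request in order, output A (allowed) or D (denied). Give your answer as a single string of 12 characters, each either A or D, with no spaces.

Simulating step by step:
  req#1 t=1s: ALLOW
  req#2 t=1s: ALLOW
  req#3 t=1s: ALLOW
  req#4 t=1s: ALLOW
  req#5 t=1s: DENY
  req#6 t=1s: DENY
  req#7 t=1s: DENY
  req#8 t=1s: DENY
  req#9 t=2s: ALLOW
  req#10 t=2s: DENY
  req#11 t=3s: ALLOW
  req#12 t=3s: DENY

Answer: AAAADDDDADAD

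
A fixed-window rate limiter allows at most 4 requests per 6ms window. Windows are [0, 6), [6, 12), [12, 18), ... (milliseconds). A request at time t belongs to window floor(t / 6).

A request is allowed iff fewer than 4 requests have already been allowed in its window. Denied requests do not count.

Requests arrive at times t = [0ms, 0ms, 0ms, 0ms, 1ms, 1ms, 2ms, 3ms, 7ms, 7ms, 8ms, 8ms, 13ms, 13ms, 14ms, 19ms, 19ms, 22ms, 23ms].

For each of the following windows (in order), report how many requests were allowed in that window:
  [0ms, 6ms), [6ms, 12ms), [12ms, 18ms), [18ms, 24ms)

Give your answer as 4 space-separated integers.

Answer: 4 4 3 4

Derivation:
Processing requests:
  req#1 t=0ms (window 0): ALLOW
  req#2 t=0ms (window 0): ALLOW
  req#3 t=0ms (window 0): ALLOW
  req#4 t=0ms (window 0): ALLOW
  req#5 t=1ms (window 0): DENY
  req#6 t=1ms (window 0): DENY
  req#7 t=2ms (window 0): DENY
  req#8 t=3ms (window 0): DENY
  req#9 t=7ms (window 1): ALLOW
  req#10 t=7ms (window 1): ALLOW
  req#11 t=8ms (window 1): ALLOW
  req#12 t=8ms (window 1): ALLOW
  req#13 t=13ms (window 2): ALLOW
  req#14 t=13ms (window 2): ALLOW
  req#15 t=14ms (window 2): ALLOW
  req#16 t=19ms (window 3): ALLOW
  req#17 t=19ms (window 3): ALLOW
  req#18 t=22ms (window 3): ALLOW
  req#19 t=23ms (window 3): ALLOW

Allowed counts by window: 4 4 3 4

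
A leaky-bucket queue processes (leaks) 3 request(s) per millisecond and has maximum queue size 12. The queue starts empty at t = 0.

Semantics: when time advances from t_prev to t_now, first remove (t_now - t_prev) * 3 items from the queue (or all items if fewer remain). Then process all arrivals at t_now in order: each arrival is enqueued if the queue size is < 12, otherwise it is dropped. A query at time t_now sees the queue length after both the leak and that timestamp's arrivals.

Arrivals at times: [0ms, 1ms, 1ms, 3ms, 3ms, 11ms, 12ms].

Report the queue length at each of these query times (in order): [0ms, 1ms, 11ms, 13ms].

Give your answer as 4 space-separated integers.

Queue lengths at query times:
  query t=0ms: backlog = 1
  query t=1ms: backlog = 2
  query t=11ms: backlog = 1
  query t=13ms: backlog = 0

Answer: 1 2 1 0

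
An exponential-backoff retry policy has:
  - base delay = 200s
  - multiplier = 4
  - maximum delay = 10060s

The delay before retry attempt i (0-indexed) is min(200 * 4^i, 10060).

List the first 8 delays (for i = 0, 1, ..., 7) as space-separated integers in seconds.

Computing each delay:
  i=0: min(200*4^0, 10060) = 200
  i=1: min(200*4^1, 10060) = 800
  i=2: min(200*4^2, 10060) = 3200
  i=3: min(200*4^3, 10060) = 10060
  i=4: min(200*4^4, 10060) = 10060
  i=5: min(200*4^5, 10060) = 10060
  i=6: min(200*4^6, 10060) = 10060
  i=7: min(200*4^7, 10060) = 10060

Answer: 200 800 3200 10060 10060 10060 10060 10060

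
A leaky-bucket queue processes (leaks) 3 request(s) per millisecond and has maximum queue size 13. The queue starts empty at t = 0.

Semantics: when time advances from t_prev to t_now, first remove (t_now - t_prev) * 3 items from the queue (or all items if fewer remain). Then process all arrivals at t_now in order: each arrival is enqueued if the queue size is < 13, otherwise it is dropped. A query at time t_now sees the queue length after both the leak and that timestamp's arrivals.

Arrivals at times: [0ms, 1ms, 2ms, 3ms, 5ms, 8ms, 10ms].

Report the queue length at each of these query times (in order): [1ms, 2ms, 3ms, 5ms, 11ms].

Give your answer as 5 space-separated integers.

Answer: 1 1 1 1 0

Derivation:
Queue lengths at query times:
  query t=1ms: backlog = 1
  query t=2ms: backlog = 1
  query t=3ms: backlog = 1
  query t=5ms: backlog = 1
  query t=11ms: backlog = 0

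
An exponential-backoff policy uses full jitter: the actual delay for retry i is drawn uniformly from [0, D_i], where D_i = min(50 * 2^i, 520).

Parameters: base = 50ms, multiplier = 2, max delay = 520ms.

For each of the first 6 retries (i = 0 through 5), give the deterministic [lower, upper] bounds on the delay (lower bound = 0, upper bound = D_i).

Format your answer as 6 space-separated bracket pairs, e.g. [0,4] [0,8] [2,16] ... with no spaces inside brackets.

Answer: [0,50] [0,100] [0,200] [0,400] [0,520] [0,520]

Derivation:
Computing bounds per retry:
  i=0: D_i=min(50*2^0,520)=50, bounds=[0,50]
  i=1: D_i=min(50*2^1,520)=100, bounds=[0,100]
  i=2: D_i=min(50*2^2,520)=200, bounds=[0,200]
  i=3: D_i=min(50*2^3,520)=400, bounds=[0,400]
  i=4: D_i=min(50*2^4,520)=520, bounds=[0,520]
  i=5: D_i=min(50*2^5,520)=520, bounds=[0,520]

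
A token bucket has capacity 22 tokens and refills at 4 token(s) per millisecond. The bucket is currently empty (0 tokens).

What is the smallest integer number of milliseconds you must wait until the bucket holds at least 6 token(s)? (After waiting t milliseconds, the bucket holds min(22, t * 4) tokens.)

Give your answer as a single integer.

Need t * 4 >= 6, so t >= 6/4.
Smallest integer t = ceil(6/4) = 2.

Answer: 2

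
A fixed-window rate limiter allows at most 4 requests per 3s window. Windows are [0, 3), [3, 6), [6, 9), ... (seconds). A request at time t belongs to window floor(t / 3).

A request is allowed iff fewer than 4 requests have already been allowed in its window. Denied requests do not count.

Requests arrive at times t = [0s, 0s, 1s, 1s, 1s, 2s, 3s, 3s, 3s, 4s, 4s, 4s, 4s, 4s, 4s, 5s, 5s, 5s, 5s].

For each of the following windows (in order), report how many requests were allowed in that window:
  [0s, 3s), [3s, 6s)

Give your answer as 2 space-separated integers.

Answer: 4 4

Derivation:
Processing requests:
  req#1 t=0s (window 0): ALLOW
  req#2 t=0s (window 0): ALLOW
  req#3 t=1s (window 0): ALLOW
  req#4 t=1s (window 0): ALLOW
  req#5 t=1s (window 0): DENY
  req#6 t=2s (window 0): DENY
  req#7 t=3s (window 1): ALLOW
  req#8 t=3s (window 1): ALLOW
  req#9 t=3s (window 1): ALLOW
  req#10 t=4s (window 1): ALLOW
  req#11 t=4s (window 1): DENY
  req#12 t=4s (window 1): DENY
  req#13 t=4s (window 1): DENY
  req#14 t=4s (window 1): DENY
  req#15 t=4s (window 1): DENY
  req#16 t=5s (window 1): DENY
  req#17 t=5s (window 1): DENY
  req#18 t=5s (window 1): DENY
  req#19 t=5s (window 1): DENY

Allowed counts by window: 4 4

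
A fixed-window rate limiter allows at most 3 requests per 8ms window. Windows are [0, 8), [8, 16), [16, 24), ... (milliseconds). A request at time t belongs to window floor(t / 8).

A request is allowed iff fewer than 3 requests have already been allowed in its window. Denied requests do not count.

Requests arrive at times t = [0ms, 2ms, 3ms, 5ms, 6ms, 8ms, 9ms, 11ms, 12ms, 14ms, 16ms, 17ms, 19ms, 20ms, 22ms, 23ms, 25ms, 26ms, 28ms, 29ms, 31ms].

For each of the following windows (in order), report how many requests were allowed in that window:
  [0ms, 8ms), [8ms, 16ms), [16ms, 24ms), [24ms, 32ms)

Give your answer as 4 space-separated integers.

Processing requests:
  req#1 t=0ms (window 0): ALLOW
  req#2 t=2ms (window 0): ALLOW
  req#3 t=3ms (window 0): ALLOW
  req#4 t=5ms (window 0): DENY
  req#5 t=6ms (window 0): DENY
  req#6 t=8ms (window 1): ALLOW
  req#7 t=9ms (window 1): ALLOW
  req#8 t=11ms (window 1): ALLOW
  req#9 t=12ms (window 1): DENY
  req#10 t=14ms (window 1): DENY
  req#11 t=16ms (window 2): ALLOW
  req#12 t=17ms (window 2): ALLOW
  req#13 t=19ms (window 2): ALLOW
  req#14 t=20ms (window 2): DENY
  req#15 t=22ms (window 2): DENY
  req#16 t=23ms (window 2): DENY
  req#17 t=25ms (window 3): ALLOW
  req#18 t=26ms (window 3): ALLOW
  req#19 t=28ms (window 3): ALLOW
  req#20 t=29ms (window 3): DENY
  req#21 t=31ms (window 3): DENY

Allowed counts by window: 3 3 3 3

Answer: 3 3 3 3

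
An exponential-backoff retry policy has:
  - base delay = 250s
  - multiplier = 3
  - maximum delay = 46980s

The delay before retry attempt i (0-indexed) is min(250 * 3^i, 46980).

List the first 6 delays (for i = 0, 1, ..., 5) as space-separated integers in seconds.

Computing each delay:
  i=0: min(250*3^0, 46980) = 250
  i=1: min(250*3^1, 46980) = 750
  i=2: min(250*3^2, 46980) = 2250
  i=3: min(250*3^3, 46980) = 6750
  i=4: min(250*3^4, 46980) = 20250
  i=5: min(250*3^5, 46980) = 46980

Answer: 250 750 2250 6750 20250 46980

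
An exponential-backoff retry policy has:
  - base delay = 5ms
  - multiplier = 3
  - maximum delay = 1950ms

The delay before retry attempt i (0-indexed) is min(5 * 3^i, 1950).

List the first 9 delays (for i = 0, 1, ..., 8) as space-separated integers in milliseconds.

Answer: 5 15 45 135 405 1215 1950 1950 1950

Derivation:
Computing each delay:
  i=0: min(5*3^0, 1950) = 5
  i=1: min(5*3^1, 1950) = 15
  i=2: min(5*3^2, 1950) = 45
  i=3: min(5*3^3, 1950) = 135
  i=4: min(5*3^4, 1950) = 405
  i=5: min(5*3^5, 1950) = 1215
  i=6: min(5*3^6, 1950) = 1950
  i=7: min(5*3^7, 1950) = 1950
  i=8: min(5*3^8, 1950) = 1950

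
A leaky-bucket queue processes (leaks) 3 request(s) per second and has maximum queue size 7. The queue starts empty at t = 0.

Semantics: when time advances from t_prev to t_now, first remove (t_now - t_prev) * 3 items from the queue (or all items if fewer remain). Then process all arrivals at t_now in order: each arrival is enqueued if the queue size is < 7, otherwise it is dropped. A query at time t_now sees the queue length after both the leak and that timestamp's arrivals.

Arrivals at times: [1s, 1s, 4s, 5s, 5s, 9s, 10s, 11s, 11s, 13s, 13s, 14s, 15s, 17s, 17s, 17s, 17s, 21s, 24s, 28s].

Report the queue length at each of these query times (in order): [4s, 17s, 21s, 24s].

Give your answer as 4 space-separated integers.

Queue lengths at query times:
  query t=4s: backlog = 1
  query t=17s: backlog = 4
  query t=21s: backlog = 1
  query t=24s: backlog = 1

Answer: 1 4 1 1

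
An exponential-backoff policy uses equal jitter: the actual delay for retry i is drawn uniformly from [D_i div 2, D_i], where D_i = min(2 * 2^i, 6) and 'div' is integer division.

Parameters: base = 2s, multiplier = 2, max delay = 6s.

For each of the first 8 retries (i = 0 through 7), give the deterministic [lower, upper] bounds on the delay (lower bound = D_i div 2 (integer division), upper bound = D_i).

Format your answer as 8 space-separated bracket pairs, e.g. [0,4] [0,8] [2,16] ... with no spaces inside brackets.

Answer: [1,2] [2,4] [3,6] [3,6] [3,6] [3,6] [3,6] [3,6]

Derivation:
Computing bounds per retry:
  i=0: D_i=min(2*2^0,6)=2, bounds=[1,2]
  i=1: D_i=min(2*2^1,6)=4, bounds=[2,4]
  i=2: D_i=min(2*2^2,6)=6, bounds=[3,6]
  i=3: D_i=min(2*2^3,6)=6, bounds=[3,6]
  i=4: D_i=min(2*2^4,6)=6, bounds=[3,6]
  i=5: D_i=min(2*2^5,6)=6, bounds=[3,6]
  i=6: D_i=min(2*2^6,6)=6, bounds=[3,6]
  i=7: D_i=min(2*2^7,6)=6, bounds=[3,6]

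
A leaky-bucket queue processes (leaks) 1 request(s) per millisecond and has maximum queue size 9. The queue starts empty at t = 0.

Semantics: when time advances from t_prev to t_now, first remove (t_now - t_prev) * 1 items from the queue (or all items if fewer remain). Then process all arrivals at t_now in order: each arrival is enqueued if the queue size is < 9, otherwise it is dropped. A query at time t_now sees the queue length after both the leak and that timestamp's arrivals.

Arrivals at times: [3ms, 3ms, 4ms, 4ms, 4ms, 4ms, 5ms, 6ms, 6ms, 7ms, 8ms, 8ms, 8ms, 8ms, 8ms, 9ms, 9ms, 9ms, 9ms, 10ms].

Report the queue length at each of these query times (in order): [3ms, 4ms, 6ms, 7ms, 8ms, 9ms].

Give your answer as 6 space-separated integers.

Queue lengths at query times:
  query t=3ms: backlog = 2
  query t=4ms: backlog = 5
  query t=6ms: backlog = 6
  query t=7ms: backlog = 6
  query t=8ms: backlog = 9
  query t=9ms: backlog = 9

Answer: 2 5 6 6 9 9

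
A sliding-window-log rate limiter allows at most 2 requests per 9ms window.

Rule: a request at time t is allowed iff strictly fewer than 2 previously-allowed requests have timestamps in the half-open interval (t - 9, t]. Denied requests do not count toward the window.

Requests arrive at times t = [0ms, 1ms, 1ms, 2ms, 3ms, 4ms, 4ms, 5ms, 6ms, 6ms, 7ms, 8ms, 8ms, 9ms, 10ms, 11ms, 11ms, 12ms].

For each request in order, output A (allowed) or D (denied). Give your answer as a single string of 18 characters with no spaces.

Tracking allowed requests in the window:
  req#1 t=0ms: ALLOW
  req#2 t=1ms: ALLOW
  req#3 t=1ms: DENY
  req#4 t=2ms: DENY
  req#5 t=3ms: DENY
  req#6 t=4ms: DENY
  req#7 t=4ms: DENY
  req#8 t=5ms: DENY
  req#9 t=6ms: DENY
  req#10 t=6ms: DENY
  req#11 t=7ms: DENY
  req#12 t=8ms: DENY
  req#13 t=8ms: DENY
  req#14 t=9ms: ALLOW
  req#15 t=10ms: ALLOW
  req#16 t=11ms: DENY
  req#17 t=11ms: DENY
  req#18 t=12ms: DENY

Answer: AADDDDDDDDDDDAADDD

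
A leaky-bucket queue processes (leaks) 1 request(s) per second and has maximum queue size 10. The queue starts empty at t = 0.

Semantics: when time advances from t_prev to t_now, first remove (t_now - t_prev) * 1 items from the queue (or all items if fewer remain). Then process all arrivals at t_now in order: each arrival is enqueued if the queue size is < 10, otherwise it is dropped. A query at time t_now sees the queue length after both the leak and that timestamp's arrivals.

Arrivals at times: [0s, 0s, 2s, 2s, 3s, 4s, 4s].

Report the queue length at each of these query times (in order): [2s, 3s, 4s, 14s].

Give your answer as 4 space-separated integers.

Answer: 2 2 3 0

Derivation:
Queue lengths at query times:
  query t=2s: backlog = 2
  query t=3s: backlog = 2
  query t=4s: backlog = 3
  query t=14s: backlog = 0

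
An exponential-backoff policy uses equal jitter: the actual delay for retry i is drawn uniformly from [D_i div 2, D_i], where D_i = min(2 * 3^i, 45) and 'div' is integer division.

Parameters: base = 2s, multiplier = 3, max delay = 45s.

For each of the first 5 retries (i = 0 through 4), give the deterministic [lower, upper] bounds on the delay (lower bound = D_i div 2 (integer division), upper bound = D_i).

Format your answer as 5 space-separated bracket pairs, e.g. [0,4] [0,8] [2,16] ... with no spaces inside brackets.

Computing bounds per retry:
  i=0: D_i=min(2*3^0,45)=2, bounds=[1,2]
  i=1: D_i=min(2*3^1,45)=6, bounds=[3,6]
  i=2: D_i=min(2*3^2,45)=18, bounds=[9,18]
  i=3: D_i=min(2*3^3,45)=45, bounds=[22,45]
  i=4: D_i=min(2*3^4,45)=45, bounds=[22,45]

Answer: [1,2] [3,6] [9,18] [22,45] [22,45]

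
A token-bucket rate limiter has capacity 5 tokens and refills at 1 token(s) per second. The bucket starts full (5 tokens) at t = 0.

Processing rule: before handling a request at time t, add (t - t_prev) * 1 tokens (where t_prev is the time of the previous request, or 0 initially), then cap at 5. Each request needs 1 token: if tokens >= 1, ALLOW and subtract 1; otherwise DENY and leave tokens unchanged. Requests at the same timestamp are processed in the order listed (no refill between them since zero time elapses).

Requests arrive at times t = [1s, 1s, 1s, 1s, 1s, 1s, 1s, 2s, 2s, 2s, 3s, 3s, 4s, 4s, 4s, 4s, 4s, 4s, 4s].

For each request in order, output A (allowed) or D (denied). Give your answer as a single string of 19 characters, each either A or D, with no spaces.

Answer: AAAAADDADDADADDDDDD

Derivation:
Simulating step by step:
  req#1 t=1s: ALLOW
  req#2 t=1s: ALLOW
  req#3 t=1s: ALLOW
  req#4 t=1s: ALLOW
  req#5 t=1s: ALLOW
  req#6 t=1s: DENY
  req#7 t=1s: DENY
  req#8 t=2s: ALLOW
  req#9 t=2s: DENY
  req#10 t=2s: DENY
  req#11 t=3s: ALLOW
  req#12 t=3s: DENY
  req#13 t=4s: ALLOW
  req#14 t=4s: DENY
  req#15 t=4s: DENY
  req#16 t=4s: DENY
  req#17 t=4s: DENY
  req#18 t=4s: DENY
  req#19 t=4s: DENY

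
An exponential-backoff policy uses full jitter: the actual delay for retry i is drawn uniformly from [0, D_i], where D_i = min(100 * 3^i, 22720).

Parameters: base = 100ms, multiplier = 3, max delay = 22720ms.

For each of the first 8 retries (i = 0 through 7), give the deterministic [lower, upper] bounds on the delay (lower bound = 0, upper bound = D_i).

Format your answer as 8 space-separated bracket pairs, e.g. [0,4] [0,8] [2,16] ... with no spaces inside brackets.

Answer: [0,100] [0,300] [0,900] [0,2700] [0,8100] [0,22720] [0,22720] [0,22720]

Derivation:
Computing bounds per retry:
  i=0: D_i=min(100*3^0,22720)=100, bounds=[0,100]
  i=1: D_i=min(100*3^1,22720)=300, bounds=[0,300]
  i=2: D_i=min(100*3^2,22720)=900, bounds=[0,900]
  i=3: D_i=min(100*3^3,22720)=2700, bounds=[0,2700]
  i=4: D_i=min(100*3^4,22720)=8100, bounds=[0,8100]
  i=5: D_i=min(100*3^5,22720)=22720, bounds=[0,22720]
  i=6: D_i=min(100*3^6,22720)=22720, bounds=[0,22720]
  i=7: D_i=min(100*3^7,22720)=22720, bounds=[0,22720]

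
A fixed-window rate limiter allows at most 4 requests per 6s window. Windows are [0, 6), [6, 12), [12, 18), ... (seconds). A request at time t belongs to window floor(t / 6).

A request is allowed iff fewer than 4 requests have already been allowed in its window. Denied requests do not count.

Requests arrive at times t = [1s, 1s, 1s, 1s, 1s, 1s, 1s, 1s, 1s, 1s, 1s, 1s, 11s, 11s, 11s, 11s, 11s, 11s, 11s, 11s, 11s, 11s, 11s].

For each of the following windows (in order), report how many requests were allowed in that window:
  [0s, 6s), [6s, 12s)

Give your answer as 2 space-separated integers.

Answer: 4 4

Derivation:
Processing requests:
  req#1 t=1s (window 0): ALLOW
  req#2 t=1s (window 0): ALLOW
  req#3 t=1s (window 0): ALLOW
  req#4 t=1s (window 0): ALLOW
  req#5 t=1s (window 0): DENY
  req#6 t=1s (window 0): DENY
  req#7 t=1s (window 0): DENY
  req#8 t=1s (window 0): DENY
  req#9 t=1s (window 0): DENY
  req#10 t=1s (window 0): DENY
  req#11 t=1s (window 0): DENY
  req#12 t=1s (window 0): DENY
  req#13 t=11s (window 1): ALLOW
  req#14 t=11s (window 1): ALLOW
  req#15 t=11s (window 1): ALLOW
  req#16 t=11s (window 1): ALLOW
  req#17 t=11s (window 1): DENY
  req#18 t=11s (window 1): DENY
  req#19 t=11s (window 1): DENY
  req#20 t=11s (window 1): DENY
  req#21 t=11s (window 1): DENY
  req#22 t=11s (window 1): DENY
  req#23 t=11s (window 1): DENY

Allowed counts by window: 4 4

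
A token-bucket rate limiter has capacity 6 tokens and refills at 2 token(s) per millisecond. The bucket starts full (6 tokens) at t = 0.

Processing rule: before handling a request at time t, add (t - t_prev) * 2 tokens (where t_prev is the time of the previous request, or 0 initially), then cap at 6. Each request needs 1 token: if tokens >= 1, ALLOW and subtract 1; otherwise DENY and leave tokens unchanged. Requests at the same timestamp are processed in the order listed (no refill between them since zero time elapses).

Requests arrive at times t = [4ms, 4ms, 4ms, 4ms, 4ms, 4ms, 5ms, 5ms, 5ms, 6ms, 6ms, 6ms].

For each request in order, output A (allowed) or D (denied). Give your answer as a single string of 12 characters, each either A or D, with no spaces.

Simulating step by step:
  req#1 t=4ms: ALLOW
  req#2 t=4ms: ALLOW
  req#3 t=4ms: ALLOW
  req#4 t=4ms: ALLOW
  req#5 t=4ms: ALLOW
  req#6 t=4ms: ALLOW
  req#7 t=5ms: ALLOW
  req#8 t=5ms: ALLOW
  req#9 t=5ms: DENY
  req#10 t=6ms: ALLOW
  req#11 t=6ms: ALLOW
  req#12 t=6ms: DENY

Answer: AAAAAAAADAAD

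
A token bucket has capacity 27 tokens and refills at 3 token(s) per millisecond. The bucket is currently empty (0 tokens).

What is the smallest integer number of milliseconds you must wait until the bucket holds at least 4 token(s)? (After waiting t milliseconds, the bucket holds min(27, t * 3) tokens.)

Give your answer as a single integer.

Need t * 3 >= 4, so t >= 4/3.
Smallest integer t = ceil(4/3) = 2.

Answer: 2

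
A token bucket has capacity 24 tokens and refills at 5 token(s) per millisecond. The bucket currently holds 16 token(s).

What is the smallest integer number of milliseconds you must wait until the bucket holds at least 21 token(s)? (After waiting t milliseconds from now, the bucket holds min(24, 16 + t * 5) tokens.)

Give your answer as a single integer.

Answer: 1

Derivation:
Need 16 + t * 5 >= 21, so t >= 5/5.
Smallest integer t = ceil(5/5) = 1.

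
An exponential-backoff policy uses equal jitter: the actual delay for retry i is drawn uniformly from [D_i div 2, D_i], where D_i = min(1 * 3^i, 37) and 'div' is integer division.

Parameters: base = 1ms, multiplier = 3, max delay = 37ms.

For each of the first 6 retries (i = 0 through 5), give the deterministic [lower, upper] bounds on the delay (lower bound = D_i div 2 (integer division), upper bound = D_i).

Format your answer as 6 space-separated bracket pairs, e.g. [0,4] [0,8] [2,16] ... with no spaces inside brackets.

Computing bounds per retry:
  i=0: D_i=min(1*3^0,37)=1, bounds=[0,1]
  i=1: D_i=min(1*3^1,37)=3, bounds=[1,3]
  i=2: D_i=min(1*3^2,37)=9, bounds=[4,9]
  i=3: D_i=min(1*3^3,37)=27, bounds=[13,27]
  i=4: D_i=min(1*3^4,37)=37, bounds=[18,37]
  i=5: D_i=min(1*3^5,37)=37, bounds=[18,37]

Answer: [0,1] [1,3] [4,9] [13,27] [18,37] [18,37]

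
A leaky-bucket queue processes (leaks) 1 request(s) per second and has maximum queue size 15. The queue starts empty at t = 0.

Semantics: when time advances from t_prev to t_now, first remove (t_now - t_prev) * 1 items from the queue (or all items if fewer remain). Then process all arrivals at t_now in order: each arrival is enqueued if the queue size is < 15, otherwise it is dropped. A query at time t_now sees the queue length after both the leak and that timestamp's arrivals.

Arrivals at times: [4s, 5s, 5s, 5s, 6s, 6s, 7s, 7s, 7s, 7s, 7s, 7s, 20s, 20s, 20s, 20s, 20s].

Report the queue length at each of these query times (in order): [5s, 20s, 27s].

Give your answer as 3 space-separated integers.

Queue lengths at query times:
  query t=5s: backlog = 3
  query t=20s: backlog = 5
  query t=27s: backlog = 0

Answer: 3 5 0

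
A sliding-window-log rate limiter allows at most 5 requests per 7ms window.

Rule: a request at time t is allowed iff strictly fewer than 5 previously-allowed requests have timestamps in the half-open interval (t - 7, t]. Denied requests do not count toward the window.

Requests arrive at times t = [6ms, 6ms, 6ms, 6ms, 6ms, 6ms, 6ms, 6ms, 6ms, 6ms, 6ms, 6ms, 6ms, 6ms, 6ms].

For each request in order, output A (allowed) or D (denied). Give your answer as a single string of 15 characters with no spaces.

Tracking allowed requests in the window:
  req#1 t=6ms: ALLOW
  req#2 t=6ms: ALLOW
  req#3 t=6ms: ALLOW
  req#4 t=6ms: ALLOW
  req#5 t=6ms: ALLOW
  req#6 t=6ms: DENY
  req#7 t=6ms: DENY
  req#8 t=6ms: DENY
  req#9 t=6ms: DENY
  req#10 t=6ms: DENY
  req#11 t=6ms: DENY
  req#12 t=6ms: DENY
  req#13 t=6ms: DENY
  req#14 t=6ms: DENY
  req#15 t=6ms: DENY

Answer: AAAAADDDDDDDDDD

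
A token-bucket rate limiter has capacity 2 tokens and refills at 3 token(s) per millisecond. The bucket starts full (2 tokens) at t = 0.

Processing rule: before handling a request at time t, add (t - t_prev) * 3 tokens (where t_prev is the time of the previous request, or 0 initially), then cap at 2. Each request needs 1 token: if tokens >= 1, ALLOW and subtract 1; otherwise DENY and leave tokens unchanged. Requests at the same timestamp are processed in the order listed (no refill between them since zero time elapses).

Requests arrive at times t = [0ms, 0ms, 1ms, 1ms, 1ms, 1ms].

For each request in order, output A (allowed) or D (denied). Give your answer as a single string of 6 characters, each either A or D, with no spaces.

Answer: AAAADD

Derivation:
Simulating step by step:
  req#1 t=0ms: ALLOW
  req#2 t=0ms: ALLOW
  req#3 t=1ms: ALLOW
  req#4 t=1ms: ALLOW
  req#5 t=1ms: DENY
  req#6 t=1ms: DENY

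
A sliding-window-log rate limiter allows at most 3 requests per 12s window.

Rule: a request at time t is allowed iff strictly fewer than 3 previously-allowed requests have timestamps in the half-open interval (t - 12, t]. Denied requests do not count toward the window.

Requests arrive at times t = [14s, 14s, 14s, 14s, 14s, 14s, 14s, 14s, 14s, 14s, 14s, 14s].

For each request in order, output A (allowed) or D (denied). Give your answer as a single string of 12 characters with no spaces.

Answer: AAADDDDDDDDD

Derivation:
Tracking allowed requests in the window:
  req#1 t=14s: ALLOW
  req#2 t=14s: ALLOW
  req#3 t=14s: ALLOW
  req#4 t=14s: DENY
  req#5 t=14s: DENY
  req#6 t=14s: DENY
  req#7 t=14s: DENY
  req#8 t=14s: DENY
  req#9 t=14s: DENY
  req#10 t=14s: DENY
  req#11 t=14s: DENY
  req#12 t=14s: DENY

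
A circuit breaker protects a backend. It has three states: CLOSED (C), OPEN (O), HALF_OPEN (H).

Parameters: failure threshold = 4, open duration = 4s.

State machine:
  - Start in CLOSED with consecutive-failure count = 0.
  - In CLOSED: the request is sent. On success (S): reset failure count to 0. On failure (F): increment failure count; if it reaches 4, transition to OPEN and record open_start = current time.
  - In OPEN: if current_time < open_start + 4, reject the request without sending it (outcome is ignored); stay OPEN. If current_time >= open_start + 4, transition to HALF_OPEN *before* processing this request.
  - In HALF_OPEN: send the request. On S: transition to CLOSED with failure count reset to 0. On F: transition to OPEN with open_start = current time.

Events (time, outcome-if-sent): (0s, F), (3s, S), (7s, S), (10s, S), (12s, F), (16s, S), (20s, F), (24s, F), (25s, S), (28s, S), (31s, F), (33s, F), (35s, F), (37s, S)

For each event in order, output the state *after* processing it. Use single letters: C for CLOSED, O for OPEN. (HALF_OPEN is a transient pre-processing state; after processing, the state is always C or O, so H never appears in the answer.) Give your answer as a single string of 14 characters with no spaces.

State after each event:
  event#1 t=0s outcome=F: state=CLOSED
  event#2 t=3s outcome=S: state=CLOSED
  event#3 t=7s outcome=S: state=CLOSED
  event#4 t=10s outcome=S: state=CLOSED
  event#5 t=12s outcome=F: state=CLOSED
  event#6 t=16s outcome=S: state=CLOSED
  event#7 t=20s outcome=F: state=CLOSED
  event#8 t=24s outcome=F: state=CLOSED
  event#9 t=25s outcome=S: state=CLOSED
  event#10 t=28s outcome=S: state=CLOSED
  event#11 t=31s outcome=F: state=CLOSED
  event#12 t=33s outcome=F: state=CLOSED
  event#13 t=35s outcome=F: state=CLOSED
  event#14 t=37s outcome=S: state=CLOSED

Answer: CCCCCCCCCCCCCC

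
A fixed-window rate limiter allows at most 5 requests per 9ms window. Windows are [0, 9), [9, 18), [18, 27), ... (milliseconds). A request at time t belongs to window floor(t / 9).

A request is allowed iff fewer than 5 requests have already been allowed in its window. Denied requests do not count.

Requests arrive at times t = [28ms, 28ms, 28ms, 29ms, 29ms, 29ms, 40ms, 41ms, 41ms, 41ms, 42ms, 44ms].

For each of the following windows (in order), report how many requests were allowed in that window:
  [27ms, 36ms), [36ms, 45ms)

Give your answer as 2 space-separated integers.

Answer: 5 5

Derivation:
Processing requests:
  req#1 t=28ms (window 3): ALLOW
  req#2 t=28ms (window 3): ALLOW
  req#3 t=28ms (window 3): ALLOW
  req#4 t=29ms (window 3): ALLOW
  req#5 t=29ms (window 3): ALLOW
  req#6 t=29ms (window 3): DENY
  req#7 t=40ms (window 4): ALLOW
  req#8 t=41ms (window 4): ALLOW
  req#9 t=41ms (window 4): ALLOW
  req#10 t=41ms (window 4): ALLOW
  req#11 t=42ms (window 4): ALLOW
  req#12 t=44ms (window 4): DENY

Allowed counts by window: 5 5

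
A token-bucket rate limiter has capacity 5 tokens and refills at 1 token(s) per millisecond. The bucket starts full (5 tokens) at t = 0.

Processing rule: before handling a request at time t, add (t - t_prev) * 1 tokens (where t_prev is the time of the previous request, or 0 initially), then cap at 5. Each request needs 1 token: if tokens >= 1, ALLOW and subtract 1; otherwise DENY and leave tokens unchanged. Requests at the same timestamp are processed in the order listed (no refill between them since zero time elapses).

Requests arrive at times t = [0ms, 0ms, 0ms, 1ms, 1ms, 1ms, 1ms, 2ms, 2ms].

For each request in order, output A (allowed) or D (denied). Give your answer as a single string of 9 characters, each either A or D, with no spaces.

Answer: AAAAAADAD

Derivation:
Simulating step by step:
  req#1 t=0ms: ALLOW
  req#2 t=0ms: ALLOW
  req#3 t=0ms: ALLOW
  req#4 t=1ms: ALLOW
  req#5 t=1ms: ALLOW
  req#6 t=1ms: ALLOW
  req#7 t=1ms: DENY
  req#8 t=2ms: ALLOW
  req#9 t=2ms: DENY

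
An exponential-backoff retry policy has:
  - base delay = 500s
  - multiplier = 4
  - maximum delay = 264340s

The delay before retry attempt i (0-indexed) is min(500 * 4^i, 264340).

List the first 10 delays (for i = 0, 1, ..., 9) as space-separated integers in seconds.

Answer: 500 2000 8000 32000 128000 264340 264340 264340 264340 264340

Derivation:
Computing each delay:
  i=0: min(500*4^0, 264340) = 500
  i=1: min(500*4^1, 264340) = 2000
  i=2: min(500*4^2, 264340) = 8000
  i=3: min(500*4^3, 264340) = 32000
  i=4: min(500*4^4, 264340) = 128000
  i=5: min(500*4^5, 264340) = 264340
  i=6: min(500*4^6, 264340) = 264340
  i=7: min(500*4^7, 264340) = 264340
  i=8: min(500*4^8, 264340) = 264340
  i=9: min(500*4^9, 264340) = 264340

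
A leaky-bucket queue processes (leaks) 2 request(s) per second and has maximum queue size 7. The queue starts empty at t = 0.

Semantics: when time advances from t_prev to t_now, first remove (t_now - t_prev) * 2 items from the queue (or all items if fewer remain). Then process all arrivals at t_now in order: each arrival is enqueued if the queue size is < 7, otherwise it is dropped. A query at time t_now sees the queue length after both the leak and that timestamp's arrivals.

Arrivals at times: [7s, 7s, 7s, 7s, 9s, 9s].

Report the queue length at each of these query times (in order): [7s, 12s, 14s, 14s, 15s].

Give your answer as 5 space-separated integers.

Answer: 4 0 0 0 0

Derivation:
Queue lengths at query times:
  query t=7s: backlog = 4
  query t=12s: backlog = 0
  query t=14s: backlog = 0
  query t=14s: backlog = 0
  query t=15s: backlog = 0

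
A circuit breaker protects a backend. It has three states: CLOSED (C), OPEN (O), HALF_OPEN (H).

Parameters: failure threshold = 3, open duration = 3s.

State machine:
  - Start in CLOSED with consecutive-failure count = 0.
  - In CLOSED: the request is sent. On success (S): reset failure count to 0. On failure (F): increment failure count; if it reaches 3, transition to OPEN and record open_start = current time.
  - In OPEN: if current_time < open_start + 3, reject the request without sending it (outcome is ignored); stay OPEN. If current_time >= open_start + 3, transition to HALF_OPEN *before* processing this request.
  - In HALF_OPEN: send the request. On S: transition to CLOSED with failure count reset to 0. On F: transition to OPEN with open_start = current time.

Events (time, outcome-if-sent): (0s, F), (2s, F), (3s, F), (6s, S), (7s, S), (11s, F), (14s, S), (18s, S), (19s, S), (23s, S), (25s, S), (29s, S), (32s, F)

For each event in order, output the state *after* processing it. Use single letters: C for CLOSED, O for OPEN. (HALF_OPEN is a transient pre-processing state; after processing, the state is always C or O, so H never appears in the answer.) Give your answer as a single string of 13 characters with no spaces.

State after each event:
  event#1 t=0s outcome=F: state=CLOSED
  event#2 t=2s outcome=F: state=CLOSED
  event#3 t=3s outcome=F: state=OPEN
  event#4 t=6s outcome=S: state=CLOSED
  event#5 t=7s outcome=S: state=CLOSED
  event#6 t=11s outcome=F: state=CLOSED
  event#7 t=14s outcome=S: state=CLOSED
  event#8 t=18s outcome=S: state=CLOSED
  event#9 t=19s outcome=S: state=CLOSED
  event#10 t=23s outcome=S: state=CLOSED
  event#11 t=25s outcome=S: state=CLOSED
  event#12 t=29s outcome=S: state=CLOSED
  event#13 t=32s outcome=F: state=CLOSED

Answer: CCOCCCCCCCCCC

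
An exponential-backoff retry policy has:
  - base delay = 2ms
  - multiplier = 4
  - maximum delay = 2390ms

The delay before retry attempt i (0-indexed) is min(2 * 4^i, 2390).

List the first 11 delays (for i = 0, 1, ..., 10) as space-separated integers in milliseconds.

Computing each delay:
  i=0: min(2*4^0, 2390) = 2
  i=1: min(2*4^1, 2390) = 8
  i=2: min(2*4^2, 2390) = 32
  i=3: min(2*4^3, 2390) = 128
  i=4: min(2*4^4, 2390) = 512
  i=5: min(2*4^5, 2390) = 2048
  i=6: min(2*4^6, 2390) = 2390
  i=7: min(2*4^7, 2390) = 2390
  i=8: min(2*4^8, 2390) = 2390
  i=9: min(2*4^9, 2390) = 2390
  i=10: min(2*4^10, 2390) = 2390

Answer: 2 8 32 128 512 2048 2390 2390 2390 2390 2390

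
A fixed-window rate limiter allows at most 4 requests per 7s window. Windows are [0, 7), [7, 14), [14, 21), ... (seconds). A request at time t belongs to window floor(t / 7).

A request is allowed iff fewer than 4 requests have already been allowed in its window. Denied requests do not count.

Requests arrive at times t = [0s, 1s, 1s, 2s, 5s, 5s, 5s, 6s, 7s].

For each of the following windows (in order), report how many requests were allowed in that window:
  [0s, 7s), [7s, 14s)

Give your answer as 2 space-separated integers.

Answer: 4 1

Derivation:
Processing requests:
  req#1 t=0s (window 0): ALLOW
  req#2 t=1s (window 0): ALLOW
  req#3 t=1s (window 0): ALLOW
  req#4 t=2s (window 0): ALLOW
  req#5 t=5s (window 0): DENY
  req#6 t=5s (window 0): DENY
  req#7 t=5s (window 0): DENY
  req#8 t=6s (window 0): DENY
  req#9 t=7s (window 1): ALLOW

Allowed counts by window: 4 1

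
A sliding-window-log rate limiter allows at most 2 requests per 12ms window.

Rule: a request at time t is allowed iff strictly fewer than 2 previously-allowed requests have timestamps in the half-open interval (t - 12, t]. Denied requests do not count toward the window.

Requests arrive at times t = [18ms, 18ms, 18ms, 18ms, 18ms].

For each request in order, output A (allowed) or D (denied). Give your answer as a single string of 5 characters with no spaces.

Tracking allowed requests in the window:
  req#1 t=18ms: ALLOW
  req#2 t=18ms: ALLOW
  req#3 t=18ms: DENY
  req#4 t=18ms: DENY
  req#5 t=18ms: DENY

Answer: AADDD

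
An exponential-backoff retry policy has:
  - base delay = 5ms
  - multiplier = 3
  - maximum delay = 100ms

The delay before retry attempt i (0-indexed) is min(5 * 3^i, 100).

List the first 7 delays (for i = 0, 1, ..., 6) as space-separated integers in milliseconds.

Computing each delay:
  i=0: min(5*3^0, 100) = 5
  i=1: min(5*3^1, 100) = 15
  i=2: min(5*3^2, 100) = 45
  i=3: min(5*3^3, 100) = 100
  i=4: min(5*3^4, 100) = 100
  i=5: min(5*3^5, 100) = 100
  i=6: min(5*3^6, 100) = 100

Answer: 5 15 45 100 100 100 100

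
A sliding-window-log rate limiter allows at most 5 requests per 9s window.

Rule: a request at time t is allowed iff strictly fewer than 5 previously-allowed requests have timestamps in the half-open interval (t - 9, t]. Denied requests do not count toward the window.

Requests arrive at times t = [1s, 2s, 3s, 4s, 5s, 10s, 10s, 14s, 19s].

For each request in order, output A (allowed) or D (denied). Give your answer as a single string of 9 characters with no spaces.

Tracking allowed requests in the window:
  req#1 t=1s: ALLOW
  req#2 t=2s: ALLOW
  req#3 t=3s: ALLOW
  req#4 t=4s: ALLOW
  req#5 t=5s: ALLOW
  req#6 t=10s: ALLOW
  req#7 t=10s: DENY
  req#8 t=14s: ALLOW
  req#9 t=19s: ALLOW

Answer: AAAAAADAA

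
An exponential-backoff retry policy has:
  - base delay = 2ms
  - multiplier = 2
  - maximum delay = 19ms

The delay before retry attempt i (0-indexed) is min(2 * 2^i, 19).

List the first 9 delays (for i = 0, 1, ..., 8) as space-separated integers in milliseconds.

Computing each delay:
  i=0: min(2*2^0, 19) = 2
  i=1: min(2*2^1, 19) = 4
  i=2: min(2*2^2, 19) = 8
  i=3: min(2*2^3, 19) = 16
  i=4: min(2*2^4, 19) = 19
  i=5: min(2*2^5, 19) = 19
  i=6: min(2*2^6, 19) = 19
  i=7: min(2*2^7, 19) = 19
  i=8: min(2*2^8, 19) = 19

Answer: 2 4 8 16 19 19 19 19 19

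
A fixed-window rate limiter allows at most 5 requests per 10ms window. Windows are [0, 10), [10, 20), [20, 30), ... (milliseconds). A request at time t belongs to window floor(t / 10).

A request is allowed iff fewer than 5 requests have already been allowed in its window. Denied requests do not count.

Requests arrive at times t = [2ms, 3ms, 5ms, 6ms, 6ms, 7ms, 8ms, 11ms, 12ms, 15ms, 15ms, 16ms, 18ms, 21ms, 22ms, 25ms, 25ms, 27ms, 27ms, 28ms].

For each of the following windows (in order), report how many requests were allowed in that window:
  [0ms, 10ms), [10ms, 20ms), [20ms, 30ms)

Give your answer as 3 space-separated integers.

Processing requests:
  req#1 t=2ms (window 0): ALLOW
  req#2 t=3ms (window 0): ALLOW
  req#3 t=5ms (window 0): ALLOW
  req#4 t=6ms (window 0): ALLOW
  req#5 t=6ms (window 0): ALLOW
  req#6 t=7ms (window 0): DENY
  req#7 t=8ms (window 0): DENY
  req#8 t=11ms (window 1): ALLOW
  req#9 t=12ms (window 1): ALLOW
  req#10 t=15ms (window 1): ALLOW
  req#11 t=15ms (window 1): ALLOW
  req#12 t=16ms (window 1): ALLOW
  req#13 t=18ms (window 1): DENY
  req#14 t=21ms (window 2): ALLOW
  req#15 t=22ms (window 2): ALLOW
  req#16 t=25ms (window 2): ALLOW
  req#17 t=25ms (window 2): ALLOW
  req#18 t=27ms (window 2): ALLOW
  req#19 t=27ms (window 2): DENY
  req#20 t=28ms (window 2): DENY

Allowed counts by window: 5 5 5

Answer: 5 5 5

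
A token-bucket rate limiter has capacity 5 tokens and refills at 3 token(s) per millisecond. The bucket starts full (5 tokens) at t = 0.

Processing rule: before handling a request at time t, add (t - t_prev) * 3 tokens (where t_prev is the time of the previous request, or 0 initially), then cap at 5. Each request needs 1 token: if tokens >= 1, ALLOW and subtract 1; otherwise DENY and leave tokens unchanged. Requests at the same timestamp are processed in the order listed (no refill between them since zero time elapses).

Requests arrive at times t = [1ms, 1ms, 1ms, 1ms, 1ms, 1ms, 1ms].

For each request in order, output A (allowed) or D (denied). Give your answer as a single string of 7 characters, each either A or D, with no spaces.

Answer: AAAAADD

Derivation:
Simulating step by step:
  req#1 t=1ms: ALLOW
  req#2 t=1ms: ALLOW
  req#3 t=1ms: ALLOW
  req#4 t=1ms: ALLOW
  req#5 t=1ms: ALLOW
  req#6 t=1ms: DENY
  req#7 t=1ms: DENY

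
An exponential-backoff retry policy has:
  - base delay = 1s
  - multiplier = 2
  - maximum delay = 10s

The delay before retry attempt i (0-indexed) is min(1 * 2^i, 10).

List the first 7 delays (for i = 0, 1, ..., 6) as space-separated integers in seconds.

Computing each delay:
  i=0: min(1*2^0, 10) = 1
  i=1: min(1*2^1, 10) = 2
  i=2: min(1*2^2, 10) = 4
  i=3: min(1*2^3, 10) = 8
  i=4: min(1*2^4, 10) = 10
  i=5: min(1*2^5, 10) = 10
  i=6: min(1*2^6, 10) = 10

Answer: 1 2 4 8 10 10 10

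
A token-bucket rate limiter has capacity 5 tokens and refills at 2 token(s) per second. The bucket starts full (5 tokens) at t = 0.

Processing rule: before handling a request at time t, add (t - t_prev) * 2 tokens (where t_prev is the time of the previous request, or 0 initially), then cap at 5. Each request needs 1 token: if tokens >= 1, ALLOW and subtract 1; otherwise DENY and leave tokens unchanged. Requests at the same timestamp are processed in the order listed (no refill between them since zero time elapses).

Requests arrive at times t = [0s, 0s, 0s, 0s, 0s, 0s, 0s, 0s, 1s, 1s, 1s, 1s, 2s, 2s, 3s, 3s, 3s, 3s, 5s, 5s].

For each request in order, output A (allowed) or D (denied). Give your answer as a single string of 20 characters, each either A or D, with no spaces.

Simulating step by step:
  req#1 t=0s: ALLOW
  req#2 t=0s: ALLOW
  req#3 t=0s: ALLOW
  req#4 t=0s: ALLOW
  req#5 t=0s: ALLOW
  req#6 t=0s: DENY
  req#7 t=0s: DENY
  req#8 t=0s: DENY
  req#9 t=1s: ALLOW
  req#10 t=1s: ALLOW
  req#11 t=1s: DENY
  req#12 t=1s: DENY
  req#13 t=2s: ALLOW
  req#14 t=2s: ALLOW
  req#15 t=3s: ALLOW
  req#16 t=3s: ALLOW
  req#17 t=3s: DENY
  req#18 t=3s: DENY
  req#19 t=5s: ALLOW
  req#20 t=5s: ALLOW

Answer: AAAAADDDAADDAAAADDAA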